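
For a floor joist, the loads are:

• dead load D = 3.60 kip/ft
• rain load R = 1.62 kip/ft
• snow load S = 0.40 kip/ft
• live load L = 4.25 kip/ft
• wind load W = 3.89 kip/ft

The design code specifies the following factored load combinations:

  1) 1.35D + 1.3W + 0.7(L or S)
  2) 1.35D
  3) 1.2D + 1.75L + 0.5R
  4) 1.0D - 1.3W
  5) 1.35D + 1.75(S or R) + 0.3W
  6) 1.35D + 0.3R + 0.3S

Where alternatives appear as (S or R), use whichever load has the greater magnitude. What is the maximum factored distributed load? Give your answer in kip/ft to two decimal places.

12.89 kip/ft

(L or S) → L = 4.25 kip/ft; (S or R) → R = 1.62 kip/ft.
1) 1.35(3.60) + 1.3(3.89) + 0.7(4.25) = 12.89
2) 1.35(3.60) = 4.86
3) 1.2(3.60) + 1.75(4.25) + 0.5(1.62) = 12.57
4) 1.0(3.60) - 1.3(3.89) = -1.46
5) 1.35(3.60) + 1.75(1.62) + 0.3(3.89) = 8.86
6) 1.35(3.60) + 0.3(1.62) + 0.3(0.40) = 5.47
The controlling combination is 1, giving 12.89 kip/ft.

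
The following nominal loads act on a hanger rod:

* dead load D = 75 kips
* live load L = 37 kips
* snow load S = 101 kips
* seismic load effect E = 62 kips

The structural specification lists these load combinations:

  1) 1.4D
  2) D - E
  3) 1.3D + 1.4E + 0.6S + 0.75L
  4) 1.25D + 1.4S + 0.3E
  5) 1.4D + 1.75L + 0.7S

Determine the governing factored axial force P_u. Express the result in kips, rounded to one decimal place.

272.7 kips

1) 1.4(75) = 105.0
2) 1.0(75) - 1.0(62) = 75.0 - 62.0 = 13.0
3) 1.3(75) + 1.4(62) + 0.6(101) + 0.75(37) = 97.5 + 86.8 + 60.6 + 27.8 = 272.7
4) 1.25(75) + 1.4(101) + 0.3(62) = 93.8 + 141.4 + 18.6 = 253.8
5) 1.4(75) + 1.75(37) + 0.7(101) = 105.0 + 64.8 + 70.7 = 240.5
The controlling combination is 3, giving 272.7 kips.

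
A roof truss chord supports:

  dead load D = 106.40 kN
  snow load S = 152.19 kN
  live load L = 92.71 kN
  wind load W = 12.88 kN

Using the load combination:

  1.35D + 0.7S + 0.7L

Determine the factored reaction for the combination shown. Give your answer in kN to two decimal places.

315.07 kN

1.35(106.40) + 0.7(152.19) + 0.7(92.71) = 143.64 + 106.53 + 64.90 = 315.07
V_u = 315.07 kN.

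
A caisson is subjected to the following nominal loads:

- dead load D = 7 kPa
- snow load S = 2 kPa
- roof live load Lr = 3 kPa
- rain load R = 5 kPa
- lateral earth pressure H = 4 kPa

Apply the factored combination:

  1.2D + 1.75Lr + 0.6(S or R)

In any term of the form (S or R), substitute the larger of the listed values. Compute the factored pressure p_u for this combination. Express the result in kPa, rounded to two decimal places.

(S or R) → R = 5 kPa.
1.2(7) + 1.75(3) + 0.6(5) = 8.40 + 5.25 + 3.00 = 16.65
p_u = 16.65 kPa.

16.65 kPa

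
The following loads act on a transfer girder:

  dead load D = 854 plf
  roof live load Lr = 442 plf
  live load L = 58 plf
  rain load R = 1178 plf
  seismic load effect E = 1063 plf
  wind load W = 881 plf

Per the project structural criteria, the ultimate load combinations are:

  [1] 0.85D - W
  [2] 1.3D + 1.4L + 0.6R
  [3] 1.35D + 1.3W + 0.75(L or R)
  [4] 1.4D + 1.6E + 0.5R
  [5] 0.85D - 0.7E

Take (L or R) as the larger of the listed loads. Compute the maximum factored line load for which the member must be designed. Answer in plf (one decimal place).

3485.4 plf

(L or R) → R = 1178 plf.
[1] 0.85(854) - 1.0(881) = 725.9 - 881.0 = -155.1
[2] 1.3(854) + 1.4(58) + 0.6(1178) = 1110.2 + 81.2 + 706.8 = 1898.2
[3] 1.35(854) + 1.3(881) + 0.75(1178) = 1152.9 + 1145.3 + 883.5 = 3181.7
[4] 1.4(854) + 1.6(1063) + 0.5(1178) = 1195.6 + 1700.8 + 589.0 = 3485.4
[5] 0.85(854) - 0.7(1063) = 725.9 - 744.1 = -18.2
Combination 4 governs: w_u = 3485.4 plf.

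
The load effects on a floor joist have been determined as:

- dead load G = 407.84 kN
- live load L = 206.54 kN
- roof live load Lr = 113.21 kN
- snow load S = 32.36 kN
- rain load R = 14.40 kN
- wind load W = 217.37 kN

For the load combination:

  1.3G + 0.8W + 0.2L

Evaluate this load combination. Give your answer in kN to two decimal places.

745.40 kN

1.3(407.84) + 0.8(217.37) + 0.2(206.54) = 745.40
N_u = 745.40 kN.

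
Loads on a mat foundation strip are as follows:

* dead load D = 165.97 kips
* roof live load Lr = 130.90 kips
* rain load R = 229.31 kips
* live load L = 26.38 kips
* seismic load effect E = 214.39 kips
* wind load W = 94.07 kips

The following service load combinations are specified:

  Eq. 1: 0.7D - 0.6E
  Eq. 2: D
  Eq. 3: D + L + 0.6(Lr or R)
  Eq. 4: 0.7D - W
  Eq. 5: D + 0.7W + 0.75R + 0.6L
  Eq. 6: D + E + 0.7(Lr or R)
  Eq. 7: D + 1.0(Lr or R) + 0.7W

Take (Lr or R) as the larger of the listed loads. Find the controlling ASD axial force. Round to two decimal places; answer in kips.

540.88 kips

(Lr or R) → R = 229.31 kips.
Eq. 1: 0.7(165.97) - 0.6(214.39) = -12.46
Eq. 2: 1.0(165.97) = 165.97
Eq. 3: 1.0(165.97) + 1.0(26.38) + 0.6(229.31) = 165.97 + 26.38 + 137.59 = 329.94
Eq. 4: 0.7(165.97) - 1.0(94.07) = 116.18 - 94.07 = 22.11
Eq. 5: 1.0(165.97) + 0.7(94.07) + 0.75(229.31) + 0.6(26.38) = 165.97 + 65.85 + 171.98 + 15.83 = 419.63
Eq. 6: 1.0(165.97) + 1.0(214.39) + 0.7(229.31) = 165.97 + 214.39 + 160.52 = 540.88
Eq. 7: 1.0(165.97) + 1.0(229.31) + 0.7(94.07) = 165.97 + 229.31 + 65.85 = 461.13
Maximum is from combination 6.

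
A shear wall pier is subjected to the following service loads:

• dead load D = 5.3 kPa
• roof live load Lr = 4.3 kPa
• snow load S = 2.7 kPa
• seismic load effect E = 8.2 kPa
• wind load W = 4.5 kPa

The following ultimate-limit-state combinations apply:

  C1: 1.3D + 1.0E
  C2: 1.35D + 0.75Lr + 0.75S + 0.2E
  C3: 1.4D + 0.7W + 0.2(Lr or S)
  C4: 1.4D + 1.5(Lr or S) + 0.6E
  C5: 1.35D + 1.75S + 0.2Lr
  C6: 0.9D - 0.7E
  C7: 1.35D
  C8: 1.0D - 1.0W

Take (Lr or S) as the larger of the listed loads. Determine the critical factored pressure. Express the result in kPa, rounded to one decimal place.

(Lr or S) → Lr = 4.3 kPa.
C1: 1.3(5.3) + 1.0(8.2) = 15.1
C2: 1.35(5.3) + 0.75(4.3) + 0.75(2.7) + 0.2(8.2) = 14.0
C3: 1.4(5.3) + 0.7(4.5) + 0.2(4.3) = 11.4
C4: 1.4(5.3) + 1.5(4.3) + 0.6(8.2) = 18.8
C5: 1.35(5.3) + 1.75(2.7) + 0.2(4.3) = 12.7
C6: 0.9(5.3) - 0.7(8.2) = -1.0
C7: 1.35(5.3) = 7.2
C8: 1.0(5.3) - 1.0(4.5) = 0.8
Combination 4 governs: p_u = 18.8 kPa.

18.8 kPa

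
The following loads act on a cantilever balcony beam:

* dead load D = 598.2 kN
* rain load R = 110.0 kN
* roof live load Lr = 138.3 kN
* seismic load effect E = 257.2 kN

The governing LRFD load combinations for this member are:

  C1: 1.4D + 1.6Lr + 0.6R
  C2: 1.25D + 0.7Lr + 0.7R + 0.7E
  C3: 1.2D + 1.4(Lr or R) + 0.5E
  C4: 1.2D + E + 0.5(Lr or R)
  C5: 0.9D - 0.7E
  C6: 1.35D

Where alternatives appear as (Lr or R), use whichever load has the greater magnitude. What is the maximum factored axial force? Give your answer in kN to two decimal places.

(Lr or R) → Lr = 138.3 kN.
C1: 1.4(598.2) + 1.6(138.3) + 0.6(110.0) = 837.48 + 221.28 + 66.00 = 1124.76
C2: 1.25(598.2) + 0.7(138.3) + 0.7(110.0) + 0.7(257.2) = 747.75 + 96.81 + 77.00 + 180.04 = 1101.60
C3: 1.2(598.2) + 1.4(138.3) + 0.5(257.2) = 717.84 + 193.62 + 128.60 = 1040.06
C4: 1.2(598.2) + 1.0(257.2) + 0.5(138.3) = 717.84 + 257.20 + 69.15 = 1044.19
C5: 0.9(598.2) - 0.7(257.2) = 538.38 - 180.04 = 358.34
C6: 1.35(598.2) = 807.57
Maximum is from combination 1.

1124.76 kN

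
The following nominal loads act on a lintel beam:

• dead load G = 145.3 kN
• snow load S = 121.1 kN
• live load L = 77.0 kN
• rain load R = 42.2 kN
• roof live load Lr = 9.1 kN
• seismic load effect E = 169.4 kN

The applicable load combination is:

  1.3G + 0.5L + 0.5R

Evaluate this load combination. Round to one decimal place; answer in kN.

1.3(145.3) + 0.5(77.0) + 0.5(42.2) = 188.9 + 38.5 + 21.1 = 248.5
P_u = 248.5 kN.

248.5 kN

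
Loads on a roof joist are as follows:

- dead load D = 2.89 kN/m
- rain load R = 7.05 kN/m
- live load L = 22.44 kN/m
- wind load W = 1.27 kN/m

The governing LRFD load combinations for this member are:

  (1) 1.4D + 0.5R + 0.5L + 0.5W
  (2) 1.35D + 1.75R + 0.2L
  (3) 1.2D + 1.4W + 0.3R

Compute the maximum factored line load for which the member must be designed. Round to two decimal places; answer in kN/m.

20.73 kN/m

(1) 1.4(2.89) + 0.5(7.05) + 0.5(22.44) + 0.5(1.27) = 19.43
(2) 1.35(2.89) + 1.75(7.05) + 0.2(22.44) = 20.73
(3) 1.2(2.89) + 1.4(1.27) + 0.3(7.05) = 7.36
Combination 2 governs: w_u = 20.73 kN/m.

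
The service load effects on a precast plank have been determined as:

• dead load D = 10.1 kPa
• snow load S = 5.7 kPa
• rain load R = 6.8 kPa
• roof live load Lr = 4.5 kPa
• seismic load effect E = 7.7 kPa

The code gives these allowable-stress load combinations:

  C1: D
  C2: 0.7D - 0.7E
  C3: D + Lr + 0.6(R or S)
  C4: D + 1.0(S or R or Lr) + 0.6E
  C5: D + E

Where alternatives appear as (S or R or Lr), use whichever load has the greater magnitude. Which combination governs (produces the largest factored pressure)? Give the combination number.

(R or S) → R = 6.8 kPa; (S or R or Lr) → R = 6.8 kPa.
C1: 1.0(10.1) = 10.1
C2: 0.7(10.1) - 0.7(7.7) = 7.1 - 5.4 = 1.7
C3: 1.0(10.1) + 1.0(4.5) + 0.6(6.8) = 10.1 + 4.5 + 4.1 = 18.7
C4: 1.0(10.1) + 1.0(6.8) + 0.6(7.7) = 10.1 + 6.8 + 4.6 = 21.5
C5: 1.0(10.1) + 1.0(7.7) = 10.1 + 7.7 = 17.8
The largest value is 21.5 kPa from combination 4.

Combination 4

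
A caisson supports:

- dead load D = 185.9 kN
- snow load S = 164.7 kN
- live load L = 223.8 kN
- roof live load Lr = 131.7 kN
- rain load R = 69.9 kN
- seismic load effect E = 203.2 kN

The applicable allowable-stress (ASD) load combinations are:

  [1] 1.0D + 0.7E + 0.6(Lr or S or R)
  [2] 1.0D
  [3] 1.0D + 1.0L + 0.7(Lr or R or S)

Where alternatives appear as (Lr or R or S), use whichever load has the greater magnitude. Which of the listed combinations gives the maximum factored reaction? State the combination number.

(Lr or S or R) → S = 164.7 kN; (Lr or R or S) → S = 164.7 kN.
[1] 1.0(185.9) + 0.7(203.2) + 0.6(164.7) = 427.0
[2] 1.0(185.9) = 185.9
[3] 1.0(185.9) + 1.0(223.8) + 0.7(164.7) = 525.0
The largest value is 525.0 kN from combination 3.

Combination 3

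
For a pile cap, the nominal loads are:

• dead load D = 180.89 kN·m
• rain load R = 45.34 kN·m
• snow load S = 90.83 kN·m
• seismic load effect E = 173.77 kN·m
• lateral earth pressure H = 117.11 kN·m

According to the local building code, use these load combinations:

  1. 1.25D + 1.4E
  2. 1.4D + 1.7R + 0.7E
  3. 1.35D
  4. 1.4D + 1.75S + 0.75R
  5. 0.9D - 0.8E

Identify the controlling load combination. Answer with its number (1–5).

Combination 1

1. 1.25(180.89) + 1.4(173.77) = 469.39
2. 1.4(180.89) + 1.7(45.34) + 0.7(173.77) = 451.96
3. 1.35(180.89) = 244.20
4. 1.4(180.89) + 1.75(90.83) + 0.75(45.34) = 446.20
5. 0.9(180.89) - 0.8(173.77) = 23.79
The largest value is 469.39 kN·m from combination 1.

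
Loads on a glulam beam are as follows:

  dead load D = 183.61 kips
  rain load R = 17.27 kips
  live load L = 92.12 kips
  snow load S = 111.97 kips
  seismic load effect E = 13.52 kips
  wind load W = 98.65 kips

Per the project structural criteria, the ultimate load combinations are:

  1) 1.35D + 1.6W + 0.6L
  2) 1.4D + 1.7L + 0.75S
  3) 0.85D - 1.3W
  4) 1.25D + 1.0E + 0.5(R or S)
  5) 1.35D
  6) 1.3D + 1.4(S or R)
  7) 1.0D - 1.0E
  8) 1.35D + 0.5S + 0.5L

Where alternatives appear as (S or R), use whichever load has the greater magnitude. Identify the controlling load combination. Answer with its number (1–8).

(R or S) → S = 111.97 kips; (S or R) → S = 111.97 kips.
1) 1.35(183.61) + 1.6(98.65) + 0.6(92.12) = 460.99
2) 1.4(183.61) + 1.7(92.12) + 0.75(111.97) = 497.64
3) 0.85(183.61) - 1.3(98.65) = 27.82
4) 1.25(183.61) + 1.0(13.52) + 0.5(111.97) = 299.02
5) 1.35(183.61) = 247.87
6) 1.3(183.61) + 1.4(111.97) = 395.45
7) 1.0(183.61) - 1.0(13.52) = 170.09
8) 1.35(183.61) + 0.5(111.97) + 0.5(92.12) = 349.92
The largest value is 497.64 kips from combination 2.

Combination 2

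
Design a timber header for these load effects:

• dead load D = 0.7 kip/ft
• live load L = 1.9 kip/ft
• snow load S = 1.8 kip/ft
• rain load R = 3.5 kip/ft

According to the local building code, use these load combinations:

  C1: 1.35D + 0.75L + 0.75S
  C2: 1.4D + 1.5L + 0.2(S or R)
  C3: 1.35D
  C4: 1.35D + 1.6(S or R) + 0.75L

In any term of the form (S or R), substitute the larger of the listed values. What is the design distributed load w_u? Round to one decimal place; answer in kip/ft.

8.0 kip/ft

(S or R) → R = 3.5 kip/ft.
C1: 1.35(0.7) + 0.75(1.9) + 0.75(1.8) = 0.9 + 1.4 + 1.4 = 3.7
C2: 1.4(0.7) + 1.5(1.9) + 0.2(3.5) = 4.5
C3: 1.35(0.7) = 0.9
C4: 1.35(0.7) + 1.6(3.5) + 0.75(1.9) = 8.0
Combination 4 governs: w_u = 8.0 kip/ft.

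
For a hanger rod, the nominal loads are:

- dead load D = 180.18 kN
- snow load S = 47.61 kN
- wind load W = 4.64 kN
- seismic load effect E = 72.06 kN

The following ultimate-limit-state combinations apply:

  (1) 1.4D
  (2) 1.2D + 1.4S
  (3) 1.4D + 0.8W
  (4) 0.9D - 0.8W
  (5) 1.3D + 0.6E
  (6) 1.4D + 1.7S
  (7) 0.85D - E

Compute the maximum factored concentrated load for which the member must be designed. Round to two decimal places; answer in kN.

(1) 1.4(180.18) = 252.25
(2) 1.2(180.18) + 1.4(47.61) = 216.22 + 66.65 = 282.87
(3) 1.4(180.18) + 0.8(4.64) = 252.25 + 3.71 = 255.96
(4) 0.9(180.18) - 0.8(4.64) = 162.16 - 3.71 = 158.45
(5) 1.3(180.18) + 0.6(72.06) = 234.23 + 43.24 = 277.47
(6) 1.4(180.18) + 1.7(47.61) = 252.25 + 80.94 = 333.19
(7) 0.85(180.18) - 1.0(72.06) = 153.15 - 72.06 = 81.09
Combination 6 governs: P_u = 333.19 kN.

333.19 kN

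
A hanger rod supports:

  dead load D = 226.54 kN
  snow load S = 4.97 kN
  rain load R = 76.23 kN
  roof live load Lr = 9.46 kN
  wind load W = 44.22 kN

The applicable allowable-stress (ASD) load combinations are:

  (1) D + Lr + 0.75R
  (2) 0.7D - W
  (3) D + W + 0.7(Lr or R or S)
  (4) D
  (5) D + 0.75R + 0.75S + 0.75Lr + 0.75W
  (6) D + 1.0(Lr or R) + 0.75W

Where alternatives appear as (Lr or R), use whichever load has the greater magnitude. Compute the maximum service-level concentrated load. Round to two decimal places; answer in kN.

335.94 kN

(Lr or R or S) → R = 76.23 kN; (Lr or R) → R = 76.23 kN.
(1) 1.0(226.54) + 1.0(9.46) + 0.75(76.23) = 226.54 + 9.46 + 57.17 = 293.17
(2) 0.7(226.54) - 1.0(44.22) = 158.58 - 44.22 = 114.36
(3) 1.0(226.54) + 1.0(44.22) + 0.7(76.23) = 226.54 + 44.22 + 53.36 = 324.12
(4) 1.0(226.54) = 226.54
(5) 1.0(226.54) + 0.75(76.23) + 0.75(4.97) + 0.75(9.46) + 0.75(44.22) = 327.70
(6) 1.0(226.54) + 1.0(76.23) + 0.75(44.22) = 226.54 + 76.23 + 33.17 = 335.94
Maximum is from combination 6.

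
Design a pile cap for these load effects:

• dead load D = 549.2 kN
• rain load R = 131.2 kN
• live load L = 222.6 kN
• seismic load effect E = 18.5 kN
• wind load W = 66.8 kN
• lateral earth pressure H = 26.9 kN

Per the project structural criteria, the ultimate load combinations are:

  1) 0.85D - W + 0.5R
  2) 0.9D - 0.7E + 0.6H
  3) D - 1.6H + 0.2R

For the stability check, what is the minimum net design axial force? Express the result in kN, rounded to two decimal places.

1) 0.85(549.2) - 1.0(66.8) + 0.5(131.2) = 466.82 - 66.80 + 65.60 = 465.62
2) 0.9(549.2) - 0.7(18.5) + 0.6(26.9) = 494.28 - 12.95 + 16.14 = 497.47
3) 1.0(549.2) - 1.6(26.9) + 0.2(131.2) = 549.20 - 43.04 + 26.24 = 532.40
Combination 1 gives the minimum: 465.62 kN.

465.62 kN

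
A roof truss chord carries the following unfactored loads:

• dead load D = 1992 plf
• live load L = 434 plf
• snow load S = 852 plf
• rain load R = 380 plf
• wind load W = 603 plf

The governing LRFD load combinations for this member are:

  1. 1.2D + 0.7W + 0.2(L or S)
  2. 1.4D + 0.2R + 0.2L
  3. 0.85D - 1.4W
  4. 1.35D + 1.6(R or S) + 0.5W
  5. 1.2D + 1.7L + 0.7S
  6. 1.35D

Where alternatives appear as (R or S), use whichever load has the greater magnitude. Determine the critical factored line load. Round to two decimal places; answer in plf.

4353.90 plf

(L or S) → S = 852 plf; (R or S) → S = 852 plf.
1. 1.2(1992) + 0.7(603) + 0.2(852) = 2390.40 + 422.10 + 170.40 = 2982.90
2. 1.4(1992) + 0.2(380) + 0.2(434) = 2788.80 + 76.00 + 86.80 = 2951.60
3. 0.85(1992) - 1.4(603) = 1693.20 - 844.20 = 849.00
4. 1.35(1992) + 1.6(852) + 0.5(603) = 2689.20 + 1363.20 + 301.50 = 4353.90
5. 1.2(1992) + 1.7(434) + 0.7(852) = 2390.40 + 737.80 + 596.40 = 3724.60
6. 1.35(1992) = 2689.20
Combination 4 governs: w_u = 4353.90 plf.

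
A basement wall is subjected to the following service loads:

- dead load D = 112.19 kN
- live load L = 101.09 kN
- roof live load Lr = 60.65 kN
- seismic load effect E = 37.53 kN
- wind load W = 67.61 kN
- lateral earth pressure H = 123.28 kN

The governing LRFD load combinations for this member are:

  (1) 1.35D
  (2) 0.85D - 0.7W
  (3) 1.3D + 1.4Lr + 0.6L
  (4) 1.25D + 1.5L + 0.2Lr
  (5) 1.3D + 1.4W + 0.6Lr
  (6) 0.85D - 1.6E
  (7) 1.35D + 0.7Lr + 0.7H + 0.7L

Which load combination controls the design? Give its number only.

Combination 7

(1) 1.35(112.19) = 151.46
(2) 0.85(112.19) - 0.7(67.61) = 95.36 - 47.33 = 48.03
(3) 1.3(112.19) + 1.4(60.65) + 0.6(101.09) = 145.85 + 84.91 + 60.65 = 291.41
(4) 1.25(112.19) + 1.5(101.09) + 0.2(60.65) = 304.00
(5) 1.3(112.19) + 1.4(67.61) + 0.6(60.65) = 145.85 + 94.65 + 36.39 = 276.89
(6) 0.85(112.19) - 1.6(37.53) = 95.36 - 60.05 = 35.31
(7) 1.35(112.19) + 0.7(60.65) + 0.7(123.28) + 0.7(101.09) = 350.97
The largest value is 350.97 kN from combination 7.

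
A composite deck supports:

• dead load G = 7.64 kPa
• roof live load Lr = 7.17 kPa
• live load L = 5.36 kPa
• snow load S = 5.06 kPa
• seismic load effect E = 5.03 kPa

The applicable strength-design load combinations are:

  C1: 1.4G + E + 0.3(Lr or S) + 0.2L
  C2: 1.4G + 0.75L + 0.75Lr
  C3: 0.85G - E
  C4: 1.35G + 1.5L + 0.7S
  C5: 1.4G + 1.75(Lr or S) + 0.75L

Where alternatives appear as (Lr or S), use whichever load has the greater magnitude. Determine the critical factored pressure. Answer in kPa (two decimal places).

(Lr or S) → Lr = 7.17 kPa.
C1: 1.4(7.64) + 1.0(5.03) + 0.3(7.17) + 0.2(5.36) = 10.70 + 5.03 + 2.15 + 1.07 = 18.95
C2: 1.4(7.64) + 0.75(5.36) + 0.75(7.17) = 20.09
C3: 0.85(7.64) - 1.0(5.03) = 6.49 - 5.03 = 1.46
C4: 1.35(7.64) + 1.5(5.36) + 0.7(5.06) = 21.90
C5: 1.4(7.64) + 1.75(7.17) + 0.75(5.36) = 27.26
Combination 5 governs: p_u = 27.26 kPa.

27.26 kPa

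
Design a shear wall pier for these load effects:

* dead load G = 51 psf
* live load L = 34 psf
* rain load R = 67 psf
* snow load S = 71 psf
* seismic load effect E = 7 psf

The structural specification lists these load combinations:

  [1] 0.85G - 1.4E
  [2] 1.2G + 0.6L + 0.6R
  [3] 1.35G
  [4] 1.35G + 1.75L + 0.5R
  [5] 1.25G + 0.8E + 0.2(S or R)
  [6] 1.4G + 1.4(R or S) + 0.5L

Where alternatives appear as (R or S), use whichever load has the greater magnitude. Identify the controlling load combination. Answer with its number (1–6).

(S or R) → S = 71 psf; (R or S) → S = 71 psf.
[1] 0.85(51) - 1.4(7) = 33.6
[2] 1.2(51) + 0.6(34) + 0.6(67) = 121.8
[3] 1.35(51) = 68.9
[4] 1.35(51) + 1.75(34) + 0.5(67) = 161.9
[5] 1.25(51) + 0.8(7) + 0.2(71) = 83.6
[6] 1.4(51) + 1.4(71) + 0.5(34) = 187.8
The largest value is 187.8 psf from combination 6.

Combination 6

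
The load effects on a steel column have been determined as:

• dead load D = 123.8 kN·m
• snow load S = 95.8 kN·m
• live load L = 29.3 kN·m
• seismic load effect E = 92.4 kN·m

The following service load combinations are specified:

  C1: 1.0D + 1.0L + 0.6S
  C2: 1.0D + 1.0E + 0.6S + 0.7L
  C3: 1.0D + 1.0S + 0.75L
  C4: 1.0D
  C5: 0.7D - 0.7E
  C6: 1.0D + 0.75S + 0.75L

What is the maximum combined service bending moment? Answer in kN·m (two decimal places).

294.19 kN·m

C1: 1.0(123.8) + 1.0(29.3) + 0.6(95.8) = 123.80 + 29.30 + 57.48 = 210.58
C2: 1.0(123.8) + 1.0(92.4) + 0.6(95.8) + 0.7(29.3) = 123.80 + 92.40 + 57.48 + 20.51 = 294.19
C3: 1.0(123.8) + 1.0(95.8) + 0.75(29.3) = 123.80 + 95.80 + 21.98 = 241.58
C4: 1.0(123.8) = 123.80
C5: 0.7(123.8) - 0.7(92.4) = 86.66 - 64.68 = 21.98
C6: 1.0(123.8) + 0.75(95.8) + 0.75(29.3) = 123.80 + 71.85 + 21.98 = 217.63
The controlling combination is 2, giving 294.19 kN·m.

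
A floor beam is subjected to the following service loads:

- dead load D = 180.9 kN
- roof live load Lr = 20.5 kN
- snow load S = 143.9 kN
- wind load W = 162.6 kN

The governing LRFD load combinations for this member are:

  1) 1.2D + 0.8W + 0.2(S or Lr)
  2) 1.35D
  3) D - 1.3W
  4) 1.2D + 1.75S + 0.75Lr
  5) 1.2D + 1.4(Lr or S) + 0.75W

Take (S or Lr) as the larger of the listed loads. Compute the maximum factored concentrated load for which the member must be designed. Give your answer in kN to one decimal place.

540.5 kN

(S or Lr) → S = 143.9 kN; (Lr or S) → S = 143.9 kN.
1) 1.2(180.9) + 0.8(162.6) + 0.2(143.9) = 375.9
2) 1.35(180.9) = 244.2
3) 1.0(180.9) - 1.3(162.6) = 180.9 - 211.4 = -30.5
4) 1.2(180.9) + 1.75(143.9) + 0.75(20.5) = 217.1 + 251.8 + 15.4 = 484.3
5) 1.2(180.9) + 1.4(143.9) + 0.75(162.6) = 540.5
Combination 5 governs: P_u = 540.5 kN.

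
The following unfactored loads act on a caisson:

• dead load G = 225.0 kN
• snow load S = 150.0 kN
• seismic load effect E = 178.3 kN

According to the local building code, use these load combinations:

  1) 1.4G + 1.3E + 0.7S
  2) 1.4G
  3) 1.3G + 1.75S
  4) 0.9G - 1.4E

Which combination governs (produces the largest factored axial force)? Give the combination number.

Combination 1

1) 1.4(225.0) + 1.3(178.3) + 0.7(150.0) = 315.0 + 231.8 + 105.0 = 651.8
2) 1.4(225.0) = 315.0
3) 1.3(225.0) + 1.75(150.0) = 292.5 + 262.5 = 555.0
4) 0.9(225.0) - 1.4(178.3) = 202.5 - 249.6 = -47.1
The largest value is 651.8 kN from combination 1.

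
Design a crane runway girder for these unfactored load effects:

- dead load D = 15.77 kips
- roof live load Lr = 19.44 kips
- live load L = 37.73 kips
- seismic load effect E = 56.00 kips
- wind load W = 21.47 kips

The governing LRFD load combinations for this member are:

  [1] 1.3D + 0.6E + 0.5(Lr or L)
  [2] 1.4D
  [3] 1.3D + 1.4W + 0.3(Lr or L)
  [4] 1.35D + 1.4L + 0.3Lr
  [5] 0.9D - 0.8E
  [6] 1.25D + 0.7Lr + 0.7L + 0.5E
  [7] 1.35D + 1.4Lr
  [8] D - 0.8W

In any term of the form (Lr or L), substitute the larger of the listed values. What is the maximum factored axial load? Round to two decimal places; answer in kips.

(Lr or L) → L = 37.73 kips.
[1] 1.3(15.77) + 0.6(56.00) + 0.5(37.73) = 20.50 + 33.60 + 18.87 = 72.97
[2] 1.4(15.77) = 22.08
[3] 1.3(15.77) + 1.4(21.47) + 0.3(37.73) = 20.50 + 30.06 + 11.32 = 61.88
[4] 1.35(15.77) + 1.4(37.73) + 0.3(19.44) = 21.29 + 52.82 + 5.83 = 79.94
[5] 0.9(15.77) - 0.8(56.00) = 14.19 - 44.80 = -30.61
[6] 1.25(15.77) + 0.7(19.44) + 0.7(37.73) + 0.5(56.00) = 19.71 + 13.61 + 26.41 + 28.00 = 87.73
[7] 1.35(15.77) + 1.4(19.44) = 21.29 + 27.22 = 48.51
[8] 1.0(15.77) - 0.8(21.47) = 15.77 - 17.18 = -1.41
Maximum is from combination 6.

87.73 kips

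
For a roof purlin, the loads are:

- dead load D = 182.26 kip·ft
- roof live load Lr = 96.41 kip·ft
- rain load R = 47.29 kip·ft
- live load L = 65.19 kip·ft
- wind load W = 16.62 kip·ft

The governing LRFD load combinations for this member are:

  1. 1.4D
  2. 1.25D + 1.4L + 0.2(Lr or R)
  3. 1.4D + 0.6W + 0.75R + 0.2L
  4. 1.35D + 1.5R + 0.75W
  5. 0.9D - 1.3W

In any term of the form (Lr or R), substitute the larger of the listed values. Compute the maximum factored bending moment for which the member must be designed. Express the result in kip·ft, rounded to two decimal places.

338.37 kip·ft

(Lr or R) → Lr = 96.41 kip·ft.
1. 1.4(182.26) = 255.16
2. 1.25(182.26) + 1.4(65.19) + 0.2(96.41) = 338.37
3. 1.4(182.26) + 0.6(16.62) + 0.75(47.29) + 0.2(65.19) = 255.16 + 9.97 + 35.47 + 13.04 = 313.64
4. 1.35(182.26) + 1.5(47.29) + 0.75(16.62) = 329.45
5. 0.9(182.26) - 1.3(16.62) = 142.43
Combination 2 governs: M_u = 338.37 kip·ft.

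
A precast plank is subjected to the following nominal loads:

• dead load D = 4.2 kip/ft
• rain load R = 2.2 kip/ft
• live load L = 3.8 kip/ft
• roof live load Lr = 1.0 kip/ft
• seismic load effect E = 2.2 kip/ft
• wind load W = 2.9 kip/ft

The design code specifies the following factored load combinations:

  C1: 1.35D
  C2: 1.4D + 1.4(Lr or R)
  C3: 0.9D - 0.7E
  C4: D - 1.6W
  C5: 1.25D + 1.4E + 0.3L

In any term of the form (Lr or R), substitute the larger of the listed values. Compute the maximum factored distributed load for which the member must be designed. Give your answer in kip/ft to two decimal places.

9.47 kip/ft

(Lr or R) → R = 2.2 kip/ft.
C1: 1.35(4.2) = 5.67
C2: 1.4(4.2) + 1.4(2.2) = 5.88 + 3.08 = 8.96
C3: 0.9(4.2) - 0.7(2.2) = 3.78 - 1.54 = 2.24
C4: 1.0(4.2) - 1.6(2.9) = 4.20 - 4.64 = -0.44
C5: 1.25(4.2) + 1.4(2.2) + 0.3(3.8) = 5.25 + 3.08 + 1.14 = 9.47
Combination 5 governs: w_u = 9.47 kip/ft.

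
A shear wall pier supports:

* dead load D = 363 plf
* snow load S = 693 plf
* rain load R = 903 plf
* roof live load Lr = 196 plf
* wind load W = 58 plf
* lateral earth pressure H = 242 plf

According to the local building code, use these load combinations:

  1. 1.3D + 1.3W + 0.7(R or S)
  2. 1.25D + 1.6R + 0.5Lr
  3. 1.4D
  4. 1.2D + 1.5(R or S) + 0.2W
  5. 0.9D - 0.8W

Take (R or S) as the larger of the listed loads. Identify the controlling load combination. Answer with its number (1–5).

Combination 2

(R or S) → R = 903 plf.
1. 1.3(363) + 1.3(58) + 0.7(903) = 471.9 + 75.4 + 632.1 = 1179.4
2. 1.25(363) + 1.6(903) + 0.5(196) = 453.8 + 1444.8 + 98.0 = 1996.6
3. 1.4(363) = 508.2
4. 1.2(363) + 1.5(903) + 0.2(58) = 435.6 + 1354.5 + 11.6 = 1801.7
5. 0.9(363) - 0.8(58) = 326.7 - 46.4 = 280.3
The largest value is 1996.6 plf from combination 2.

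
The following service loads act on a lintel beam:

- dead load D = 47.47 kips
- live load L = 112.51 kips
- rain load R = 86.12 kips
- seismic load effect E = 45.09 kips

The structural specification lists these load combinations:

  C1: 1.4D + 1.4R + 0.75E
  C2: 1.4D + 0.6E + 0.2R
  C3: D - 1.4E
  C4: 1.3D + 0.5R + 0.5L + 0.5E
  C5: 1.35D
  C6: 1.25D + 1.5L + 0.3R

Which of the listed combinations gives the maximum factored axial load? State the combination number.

Combination 6

C1: 1.4(47.47) + 1.4(86.12) + 0.75(45.09) = 220.84
C2: 1.4(47.47) + 0.6(45.09) + 0.2(86.12) = 110.74
C3: 1.0(47.47) - 1.4(45.09) = -15.66
C4: 1.3(47.47) + 0.5(86.12) + 0.5(112.51) + 0.5(45.09) = 183.57
C5: 1.35(47.47) = 64.08
C6: 1.25(47.47) + 1.5(112.51) + 0.3(86.12) = 253.94
The largest value is 253.94 kips from combination 6.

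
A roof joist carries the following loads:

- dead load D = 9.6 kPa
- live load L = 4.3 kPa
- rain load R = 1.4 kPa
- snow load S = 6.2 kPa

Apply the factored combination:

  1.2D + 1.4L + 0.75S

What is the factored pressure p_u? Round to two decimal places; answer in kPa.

1.2(9.6) + 1.4(4.3) + 0.75(6.2) = 11.52 + 6.02 + 4.65 = 22.19
p_u = 22.19 kPa.

22.19 kPa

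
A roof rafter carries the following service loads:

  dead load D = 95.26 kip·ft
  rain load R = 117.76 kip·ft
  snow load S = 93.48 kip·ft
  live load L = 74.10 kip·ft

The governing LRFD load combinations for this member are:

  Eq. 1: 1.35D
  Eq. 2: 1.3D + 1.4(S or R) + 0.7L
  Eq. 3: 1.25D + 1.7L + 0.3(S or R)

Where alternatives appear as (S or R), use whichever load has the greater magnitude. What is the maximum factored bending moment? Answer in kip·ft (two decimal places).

(S or R) → R = 117.76 kip·ft.
Eq. 1: 1.35(95.26) = 128.60
Eq. 2: 1.3(95.26) + 1.4(117.76) + 0.7(74.10) = 123.84 + 164.86 + 51.87 = 340.57
Eq. 3: 1.25(95.26) + 1.7(74.10) + 0.3(117.76) = 280.37
The controlling combination is 2, giving 340.57 kip·ft.

340.57 kip·ft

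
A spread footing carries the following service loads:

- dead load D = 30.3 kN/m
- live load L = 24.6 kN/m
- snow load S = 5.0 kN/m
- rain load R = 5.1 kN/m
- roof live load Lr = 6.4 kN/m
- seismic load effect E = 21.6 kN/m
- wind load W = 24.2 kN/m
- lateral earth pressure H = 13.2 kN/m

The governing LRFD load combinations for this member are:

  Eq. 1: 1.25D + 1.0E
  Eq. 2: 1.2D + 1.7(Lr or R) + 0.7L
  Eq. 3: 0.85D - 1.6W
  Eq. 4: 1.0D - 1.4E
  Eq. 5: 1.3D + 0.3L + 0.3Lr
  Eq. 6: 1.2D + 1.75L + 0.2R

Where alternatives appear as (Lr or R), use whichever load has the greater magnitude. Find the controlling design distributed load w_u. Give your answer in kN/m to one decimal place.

80.4 kN/m

(Lr or R) → Lr = 6.4 kN/m.
Eq. 1: 1.25(30.3) + 1.0(21.6) = 37.9 + 21.6 = 59.5
Eq. 2: 1.2(30.3) + 1.7(6.4) + 0.7(24.6) = 36.4 + 10.9 + 17.2 = 64.5
Eq. 3: 0.85(30.3) - 1.6(24.2) = -13.0
Eq. 4: 1.0(30.3) - 1.4(21.6) = 30.3 - 30.2 = 0.1
Eq. 5: 1.3(30.3) + 0.3(24.6) + 0.3(6.4) = 39.4 + 7.4 + 1.9 = 48.7
Eq. 6: 1.2(30.3) + 1.75(24.6) + 0.2(5.1) = 80.4
Combination 6 governs: w_u = 80.4 kN/m.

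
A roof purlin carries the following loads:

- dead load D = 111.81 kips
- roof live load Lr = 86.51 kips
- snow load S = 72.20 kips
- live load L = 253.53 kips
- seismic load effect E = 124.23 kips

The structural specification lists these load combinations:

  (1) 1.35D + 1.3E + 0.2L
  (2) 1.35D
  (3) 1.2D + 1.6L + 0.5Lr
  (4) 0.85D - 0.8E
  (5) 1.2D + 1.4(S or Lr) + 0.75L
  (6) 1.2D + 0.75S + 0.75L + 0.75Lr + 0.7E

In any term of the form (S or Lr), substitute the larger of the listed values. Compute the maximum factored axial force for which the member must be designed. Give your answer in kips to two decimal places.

583.08 kips

(S or Lr) → Lr = 86.51 kips.
(1) 1.35(111.81) + 1.3(124.23) + 0.2(253.53) = 363.15
(2) 1.35(111.81) = 150.94
(3) 1.2(111.81) + 1.6(253.53) + 0.5(86.51) = 583.08
(4) 0.85(111.81) - 0.8(124.23) = -4.35
(5) 1.2(111.81) + 1.4(86.51) + 0.75(253.53) = 445.43
(6) 1.2(111.81) + 0.75(72.20) + 0.75(253.53) + 0.75(86.51) + 0.7(124.23) = 530.31
Combination 3 governs: P_u = 583.08 kips.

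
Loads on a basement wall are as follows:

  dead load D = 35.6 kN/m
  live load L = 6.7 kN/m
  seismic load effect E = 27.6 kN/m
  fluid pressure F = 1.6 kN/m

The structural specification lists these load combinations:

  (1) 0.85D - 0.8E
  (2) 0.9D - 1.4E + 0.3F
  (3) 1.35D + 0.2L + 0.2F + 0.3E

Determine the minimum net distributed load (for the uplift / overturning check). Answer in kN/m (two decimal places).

-6.12 kN/m

(1) 0.85(35.6) - 0.8(27.6) = 8.18
(2) 0.9(35.6) - 1.4(27.6) + 0.3(1.6) = -6.12
(3) 1.35(35.6) + 0.2(6.7) + 0.2(1.6) + 0.3(27.6) = 58.00
Combination 2 gives the minimum: -6.12 kN/m.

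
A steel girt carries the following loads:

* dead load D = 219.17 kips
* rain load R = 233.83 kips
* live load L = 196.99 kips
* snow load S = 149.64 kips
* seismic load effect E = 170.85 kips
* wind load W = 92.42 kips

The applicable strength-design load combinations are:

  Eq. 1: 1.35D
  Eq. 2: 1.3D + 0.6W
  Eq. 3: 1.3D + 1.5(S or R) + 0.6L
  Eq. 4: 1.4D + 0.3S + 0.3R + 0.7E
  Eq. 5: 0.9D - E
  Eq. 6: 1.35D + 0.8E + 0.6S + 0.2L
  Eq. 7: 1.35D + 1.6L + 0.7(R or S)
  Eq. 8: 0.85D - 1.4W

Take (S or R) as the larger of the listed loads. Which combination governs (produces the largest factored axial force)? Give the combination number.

Combination 7

(S or R) → R = 233.83 kips; (R or S) → R = 233.83 kips.
Eq. 1: 1.35(219.17) = 295.88
Eq. 2: 1.3(219.17) + 0.6(92.42) = 284.92 + 55.45 = 340.37
Eq. 3: 1.3(219.17) + 1.5(233.83) + 0.6(196.99) = 284.92 + 350.75 + 118.19 = 753.86
Eq. 4: 1.4(219.17) + 0.3(149.64) + 0.3(233.83) + 0.7(170.85) = 541.47
Eq. 5: 0.9(219.17) - 1.0(170.85) = 197.25 - 170.85 = 26.40
Eq. 6: 1.35(219.17) + 0.8(170.85) + 0.6(149.64) + 0.2(196.99) = 295.88 + 136.68 + 89.78 + 39.40 = 561.74
Eq. 7: 1.35(219.17) + 1.6(196.99) + 0.7(233.83) = 295.88 + 315.18 + 163.68 = 774.74
Eq. 8: 0.85(219.17) - 1.4(92.42) = 56.91
The largest value is 774.74 kips from combination 7.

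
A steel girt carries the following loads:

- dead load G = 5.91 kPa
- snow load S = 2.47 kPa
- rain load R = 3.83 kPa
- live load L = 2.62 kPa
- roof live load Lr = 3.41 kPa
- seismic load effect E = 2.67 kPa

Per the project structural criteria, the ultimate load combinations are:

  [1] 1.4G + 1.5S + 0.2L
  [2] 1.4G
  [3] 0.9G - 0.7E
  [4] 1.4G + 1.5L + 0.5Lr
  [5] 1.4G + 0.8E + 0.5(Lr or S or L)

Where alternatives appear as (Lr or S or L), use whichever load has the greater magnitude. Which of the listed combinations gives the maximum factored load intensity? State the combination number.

(Lr or S or L) → Lr = 3.41 kPa.
[1] 1.4(5.91) + 1.5(2.47) + 0.2(2.62) = 8.27 + 3.71 + 0.52 = 12.50
[2] 1.4(5.91) = 8.27
[3] 0.9(5.91) - 0.7(2.67) = 5.32 - 1.87 = 3.45
[4] 1.4(5.91) + 1.5(2.62) + 0.5(3.41) = 8.27 + 3.93 + 1.71 = 13.91
[5] 1.4(5.91) + 0.8(2.67) + 0.5(3.41) = 8.27 + 2.14 + 1.71 = 12.12
The largest value is 13.91 kPa from combination 4.

Combination 4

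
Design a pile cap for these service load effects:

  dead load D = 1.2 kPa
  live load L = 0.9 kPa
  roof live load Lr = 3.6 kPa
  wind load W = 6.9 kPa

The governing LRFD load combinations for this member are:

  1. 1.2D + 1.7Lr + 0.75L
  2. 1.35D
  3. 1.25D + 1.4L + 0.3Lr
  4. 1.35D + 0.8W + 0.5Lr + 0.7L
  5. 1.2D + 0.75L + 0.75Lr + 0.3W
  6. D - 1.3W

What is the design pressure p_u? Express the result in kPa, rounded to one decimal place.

9.6 kPa

1. 1.2(1.2) + 1.7(3.6) + 0.75(0.9) = 1.4 + 6.1 + 0.7 = 8.2
2. 1.35(1.2) = 1.6
3. 1.25(1.2) + 1.4(0.9) + 0.3(3.6) = 3.8
4. 1.35(1.2) + 0.8(6.9) + 0.5(3.6) + 0.7(0.9) = 9.6
5. 1.2(1.2) + 0.75(0.9) + 0.75(3.6) + 0.3(6.9) = 1.4 + 0.7 + 2.7 + 2.1 = 6.9
6. 1.0(1.2) - 1.3(6.9) = 1.2 - 9.0 = -7.8
Maximum is from combination 4.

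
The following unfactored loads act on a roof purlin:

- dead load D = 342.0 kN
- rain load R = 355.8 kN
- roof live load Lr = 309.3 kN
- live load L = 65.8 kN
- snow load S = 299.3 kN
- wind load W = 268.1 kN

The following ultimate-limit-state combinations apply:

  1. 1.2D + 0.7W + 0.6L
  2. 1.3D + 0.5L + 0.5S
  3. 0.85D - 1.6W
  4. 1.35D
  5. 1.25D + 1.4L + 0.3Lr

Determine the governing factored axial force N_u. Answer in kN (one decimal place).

637.6 kN

1. 1.2(342.0) + 0.7(268.1) + 0.6(65.8) = 410.4 + 187.7 + 39.5 = 637.6
2. 1.3(342.0) + 0.5(65.8) + 0.5(299.3) = 444.6 + 32.9 + 149.7 = 627.2
3. 0.85(342.0) - 1.6(268.1) = 290.7 - 429.0 = -138.3
4. 1.35(342.0) = 461.7
5. 1.25(342.0) + 1.4(65.8) + 0.3(309.3) = 427.5 + 92.1 + 92.8 = 612.4
The controlling combination is 1, giving 637.6 kN.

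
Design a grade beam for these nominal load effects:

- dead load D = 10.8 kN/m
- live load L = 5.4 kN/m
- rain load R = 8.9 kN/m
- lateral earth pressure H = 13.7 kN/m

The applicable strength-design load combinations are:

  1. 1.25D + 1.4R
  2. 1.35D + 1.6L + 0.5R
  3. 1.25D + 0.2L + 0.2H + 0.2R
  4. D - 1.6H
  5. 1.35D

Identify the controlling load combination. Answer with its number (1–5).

Combination 2

1. 1.25(10.8) + 1.4(8.9) = 25.96
2. 1.35(10.8) + 1.6(5.4) + 0.5(8.9) = 27.67
3. 1.25(10.8) + 0.2(5.4) + 0.2(13.7) + 0.2(8.9) = 19.10
4. 1.0(10.8) - 1.6(13.7) = -11.12
5. 1.35(10.8) = 14.58
The largest value is 27.67 kN/m from combination 2.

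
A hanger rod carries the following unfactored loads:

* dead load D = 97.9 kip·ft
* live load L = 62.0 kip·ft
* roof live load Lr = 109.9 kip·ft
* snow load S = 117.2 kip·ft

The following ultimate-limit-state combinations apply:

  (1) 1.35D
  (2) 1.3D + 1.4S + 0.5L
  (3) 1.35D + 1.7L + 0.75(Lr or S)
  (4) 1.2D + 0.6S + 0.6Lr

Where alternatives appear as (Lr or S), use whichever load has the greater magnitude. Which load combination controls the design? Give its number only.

Combination 3

(Lr or S) → S = 117.2 kip·ft.
(1) 1.35(97.9) = 132.2
(2) 1.3(97.9) + 1.4(117.2) + 0.5(62.0) = 127.3 + 164.1 + 31.0 = 322.4
(3) 1.35(97.9) + 1.7(62.0) + 0.75(117.2) = 132.2 + 105.4 + 87.9 = 325.5
(4) 1.2(97.9) + 0.6(117.2) + 0.6(109.9) = 117.5 + 70.3 + 65.9 = 253.7
The largest value is 325.5 kip·ft from combination 3.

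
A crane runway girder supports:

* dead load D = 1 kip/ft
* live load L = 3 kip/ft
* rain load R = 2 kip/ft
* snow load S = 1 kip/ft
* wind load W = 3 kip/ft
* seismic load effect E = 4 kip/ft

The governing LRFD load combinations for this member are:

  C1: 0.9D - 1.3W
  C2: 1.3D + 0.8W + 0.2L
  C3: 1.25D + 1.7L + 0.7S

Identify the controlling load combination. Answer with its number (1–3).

Combination 3

C1: 0.9(1) - 1.3(3) = 0.9 - 3.9 = -3.0
C2: 1.3(1) + 0.8(3) + 0.2(3) = 1.3 + 2.4 + 0.6 = 4.3
C3: 1.25(1) + 1.7(3) + 0.7(1) = 1.3 + 5.1 + 0.7 = 7.1
The largest value is 7.1 kip/ft from combination 3.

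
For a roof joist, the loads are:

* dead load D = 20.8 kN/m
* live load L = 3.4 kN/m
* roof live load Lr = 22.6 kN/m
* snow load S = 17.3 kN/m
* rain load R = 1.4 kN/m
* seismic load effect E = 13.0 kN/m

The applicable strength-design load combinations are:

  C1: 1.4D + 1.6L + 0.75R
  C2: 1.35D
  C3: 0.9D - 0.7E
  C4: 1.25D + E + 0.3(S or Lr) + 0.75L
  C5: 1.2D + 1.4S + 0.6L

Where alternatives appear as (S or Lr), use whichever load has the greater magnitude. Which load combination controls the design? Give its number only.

Combination 5

(S or Lr) → Lr = 22.6 kN/m.
C1: 1.4(20.8) + 1.6(3.4) + 0.75(1.4) = 29.1 + 5.4 + 1.1 = 35.6
C2: 1.35(20.8) = 28.1
C3: 0.9(20.8) - 0.7(13.0) = 18.7 - 9.1 = 9.6
C4: 1.25(20.8) + 1.0(13.0) + 0.3(22.6) + 0.75(3.4) = 48.3
C5: 1.2(20.8) + 1.4(17.3) + 0.6(3.4) = 25.0 + 24.2 + 2.0 = 51.2
The largest value is 51.2 kN/m from combination 5.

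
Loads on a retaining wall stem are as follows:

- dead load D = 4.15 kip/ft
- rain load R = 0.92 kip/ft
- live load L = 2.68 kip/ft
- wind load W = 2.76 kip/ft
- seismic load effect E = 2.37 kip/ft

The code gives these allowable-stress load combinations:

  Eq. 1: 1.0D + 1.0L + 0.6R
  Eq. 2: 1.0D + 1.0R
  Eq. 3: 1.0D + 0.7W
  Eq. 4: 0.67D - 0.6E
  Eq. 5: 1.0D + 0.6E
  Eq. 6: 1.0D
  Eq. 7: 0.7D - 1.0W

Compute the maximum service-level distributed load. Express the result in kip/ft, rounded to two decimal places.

7.38 kip/ft

Eq. 1: 1.0(4.15) + 1.0(2.68) + 0.6(0.92) = 7.38
Eq. 2: 1.0(4.15) + 1.0(0.92) = 5.07
Eq. 3: 1.0(4.15) + 0.7(2.76) = 6.08
Eq. 4: 0.67(4.15) - 0.6(2.37) = 1.36
Eq. 5: 1.0(4.15) + 0.6(2.37) = 5.57
Eq. 6: 1.0(4.15) = 4.15
Eq. 7: 0.7(4.15) - 1.0(2.76) = 0.15
Combination 1 governs: w = 7.38 kip/ft.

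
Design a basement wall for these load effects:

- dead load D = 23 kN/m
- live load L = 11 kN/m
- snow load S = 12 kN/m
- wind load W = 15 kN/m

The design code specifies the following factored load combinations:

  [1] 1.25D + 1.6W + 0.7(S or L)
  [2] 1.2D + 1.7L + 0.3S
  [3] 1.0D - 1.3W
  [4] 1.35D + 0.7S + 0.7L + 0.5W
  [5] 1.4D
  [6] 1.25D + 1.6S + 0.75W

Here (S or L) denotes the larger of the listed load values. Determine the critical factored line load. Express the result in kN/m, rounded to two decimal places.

(S or L) → S = 12 kN/m.
[1] 1.25(23) + 1.6(15) + 0.7(12) = 28.75 + 24.00 + 8.40 = 61.15
[2] 1.2(23) + 1.7(11) + 0.3(12) = 27.60 + 18.70 + 3.60 = 49.90
[3] 1.0(23) - 1.3(15) = 23.00 - 19.50 = 3.50
[4] 1.35(23) + 0.7(12) + 0.7(11) + 0.5(15) = 31.05 + 8.40 + 7.70 + 7.50 = 54.65
[5] 1.4(23) = 32.20
[6] 1.25(23) + 1.6(12) + 0.75(15) = 28.75 + 19.20 + 11.25 = 59.20
Combination 1 governs: w_u = 61.15 kN/m.

61.15 kN/m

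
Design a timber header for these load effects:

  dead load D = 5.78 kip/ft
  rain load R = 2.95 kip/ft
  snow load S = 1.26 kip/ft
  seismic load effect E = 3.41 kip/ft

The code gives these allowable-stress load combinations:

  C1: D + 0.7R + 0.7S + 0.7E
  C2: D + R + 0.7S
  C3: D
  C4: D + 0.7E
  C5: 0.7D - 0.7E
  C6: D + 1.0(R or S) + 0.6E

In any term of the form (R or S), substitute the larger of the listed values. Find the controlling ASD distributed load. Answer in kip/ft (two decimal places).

11.11 kip/ft

(R or S) → R = 2.95 kip/ft.
C1: 1.0(5.78) + 0.7(2.95) + 0.7(1.26) + 0.7(3.41) = 11.11
C2: 1.0(5.78) + 1.0(2.95) + 0.7(1.26) = 5.78 + 2.95 + 0.88 = 9.61
C3: 1.0(5.78) = 5.78
C4: 1.0(5.78) + 0.7(3.41) = 5.78 + 2.39 = 8.17
C5: 0.7(5.78) - 0.7(3.41) = 4.05 - 2.39 = 1.66
C6: 1.0(5.78) + 1.0(2.95) + 0.6(3.41) = 5.78 + 2.95 + 2.05 = 10.78
Maximum is from combination 1.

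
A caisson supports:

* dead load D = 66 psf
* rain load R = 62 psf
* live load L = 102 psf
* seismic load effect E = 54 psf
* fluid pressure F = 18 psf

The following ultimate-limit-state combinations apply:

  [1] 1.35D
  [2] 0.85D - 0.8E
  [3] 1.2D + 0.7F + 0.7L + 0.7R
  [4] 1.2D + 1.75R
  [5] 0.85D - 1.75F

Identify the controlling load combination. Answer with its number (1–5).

[1] 1.35(66) = 89.10
[2] 0.85(66) - 0.8(54) = 56.10 - 43.20 = 12.90
[3] 1.2(66) + 0.7(18) + 0.7(102) + 0.7(62) = 79.20 + 12.60 + 71.40 + 43.40 = 206.60
[4] 1.2(66) + 1.75(62) = 79.20 + 108.50 = 187.70
[5] 0.85(66) - 1.75(18) = 56.10 - 31.50 = 24.60
The largest value is 206.60 psf from combination 3.

Combination 3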